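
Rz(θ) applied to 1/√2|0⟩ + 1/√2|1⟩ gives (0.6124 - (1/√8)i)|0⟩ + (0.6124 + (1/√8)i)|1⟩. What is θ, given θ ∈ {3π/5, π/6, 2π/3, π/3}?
π/3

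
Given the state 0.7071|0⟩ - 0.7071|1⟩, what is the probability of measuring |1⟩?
0.5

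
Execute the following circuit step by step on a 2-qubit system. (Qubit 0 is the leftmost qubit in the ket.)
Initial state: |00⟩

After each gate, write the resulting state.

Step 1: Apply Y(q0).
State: i|10⟩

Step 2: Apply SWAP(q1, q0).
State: i|01⟩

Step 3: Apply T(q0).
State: i|01⟩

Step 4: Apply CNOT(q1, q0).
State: i|11⟩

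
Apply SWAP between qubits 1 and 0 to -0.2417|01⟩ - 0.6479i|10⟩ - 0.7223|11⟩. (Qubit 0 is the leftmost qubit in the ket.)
-0.6479i|01⟩ - 0.2417|10⟩ - 0.7223|11⟩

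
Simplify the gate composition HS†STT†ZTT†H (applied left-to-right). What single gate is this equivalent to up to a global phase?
X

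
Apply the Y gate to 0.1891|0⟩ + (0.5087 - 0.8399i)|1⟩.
(-0.8399 - 0.5087i)|0⟩ + 0.1891i|1⟩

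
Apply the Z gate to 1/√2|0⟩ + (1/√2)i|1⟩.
1/√2|0⟩ - (1/√2)i|1⟩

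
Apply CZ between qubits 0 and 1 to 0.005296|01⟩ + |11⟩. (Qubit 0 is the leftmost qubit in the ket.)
0.005296|01⟩ - |11⟩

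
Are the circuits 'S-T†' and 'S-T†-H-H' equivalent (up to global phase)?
Yes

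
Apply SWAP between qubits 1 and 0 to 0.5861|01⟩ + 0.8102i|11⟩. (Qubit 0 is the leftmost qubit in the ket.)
0.5861|10⟩ + 0.8102i|11⟩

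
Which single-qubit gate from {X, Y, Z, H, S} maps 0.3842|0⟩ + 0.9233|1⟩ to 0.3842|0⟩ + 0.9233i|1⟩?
S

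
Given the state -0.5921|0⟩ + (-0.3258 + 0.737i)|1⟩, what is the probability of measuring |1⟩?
0.6493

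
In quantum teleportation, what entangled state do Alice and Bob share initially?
Bell state |Φ+⟩ = (|00⟩ + |11⟩)/√2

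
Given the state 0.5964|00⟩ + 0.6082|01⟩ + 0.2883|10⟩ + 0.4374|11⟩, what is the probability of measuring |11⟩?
0.1913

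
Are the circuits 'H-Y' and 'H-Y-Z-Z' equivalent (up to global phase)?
Yes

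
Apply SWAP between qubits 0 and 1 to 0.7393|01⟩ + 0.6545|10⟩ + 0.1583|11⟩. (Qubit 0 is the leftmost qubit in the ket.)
0.6545|01⟩ + 0.7393|10⟩ + 0.1583|11⟩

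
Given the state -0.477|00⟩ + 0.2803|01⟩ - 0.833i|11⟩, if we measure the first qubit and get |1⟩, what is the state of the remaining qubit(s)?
-i|1⟩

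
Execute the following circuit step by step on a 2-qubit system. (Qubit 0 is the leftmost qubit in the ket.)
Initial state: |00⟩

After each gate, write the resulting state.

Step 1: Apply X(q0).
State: |10⟩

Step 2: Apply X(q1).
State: |11⟩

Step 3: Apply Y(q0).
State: -i|01⟩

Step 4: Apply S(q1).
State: |01⟩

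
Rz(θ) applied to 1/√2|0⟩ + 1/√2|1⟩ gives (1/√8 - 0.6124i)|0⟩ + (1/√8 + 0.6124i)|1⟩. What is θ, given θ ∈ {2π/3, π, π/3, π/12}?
2π/3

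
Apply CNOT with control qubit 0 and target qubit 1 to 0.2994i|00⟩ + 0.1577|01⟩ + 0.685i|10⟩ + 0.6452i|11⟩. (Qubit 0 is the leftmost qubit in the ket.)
0.2994i|00⟩ + 0.1577|01⟩ + 0.6452i|10⟩ + 0.685i|11⟩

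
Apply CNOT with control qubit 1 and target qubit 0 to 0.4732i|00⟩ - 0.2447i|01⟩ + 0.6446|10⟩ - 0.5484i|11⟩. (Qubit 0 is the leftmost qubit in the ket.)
0.4732i|00⟩ - 0.5484i|01⟩ + 0.6446|10⟩ - 0.2447i|11⟩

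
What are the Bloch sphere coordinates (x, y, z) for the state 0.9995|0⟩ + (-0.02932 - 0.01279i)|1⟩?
(-0.05861, -0.02557, 0.998)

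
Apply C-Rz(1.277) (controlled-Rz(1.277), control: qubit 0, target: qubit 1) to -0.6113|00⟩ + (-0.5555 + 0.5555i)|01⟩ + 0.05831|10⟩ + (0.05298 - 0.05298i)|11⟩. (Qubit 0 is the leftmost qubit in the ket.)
-0.6113|00⟩ + (-0.5555 + 0.5555i)|01⟩ + (0.04682 - 0.03475i)|10⟩ + (0.07412 - 0.01097i)|11⟩

C-Rz(1.277) leaves the control-|0⟩ kets |00⟩, |01⟩ unchanged and applies Rz(1.277) to qubit 1 on the control-|1⟩ pair (|10⟩, |11⟩).
Rz(1.277) = [[e^(−iθ/2), 0], [0, e^(iθ/2)]] with e^(±iθ/2) = cos(θ/2) ± i·sin(θ/2); θ = 1.277, cos(θ/2) ≈ 0.802991, sin(θ/2) ≈ 0.595992.
With a = amp(|10⟩) = 0.05831 and b = amp(|11⟩) = (0.05298 - 0.05298i):
new amp(|10⟩) = (0.802991 - 0.595992i)·a = (0.04682 - 0.03475i)
new amp(|11⟩) = (0.802991 + 0.595992i)·b = (0.07412 - 0.01097i)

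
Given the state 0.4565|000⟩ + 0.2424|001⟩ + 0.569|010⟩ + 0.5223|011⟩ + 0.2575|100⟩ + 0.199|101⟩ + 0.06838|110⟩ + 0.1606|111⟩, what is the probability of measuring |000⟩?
0.2084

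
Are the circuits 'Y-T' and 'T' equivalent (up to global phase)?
No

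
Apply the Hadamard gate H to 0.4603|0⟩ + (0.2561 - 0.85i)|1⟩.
(0.5066 - 0.601i)|0⟩ + (0.1444 + 0.601i)|1⟩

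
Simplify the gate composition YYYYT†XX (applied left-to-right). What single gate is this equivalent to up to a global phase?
T†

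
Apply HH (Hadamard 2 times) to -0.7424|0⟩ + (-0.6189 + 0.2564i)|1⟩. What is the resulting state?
-0.7424|0⟩ + (-0.6189 + 0.2564i)|1⟩

H² = I, so an even number of Hadamards cancels: H^2 = I and the state is unchanged.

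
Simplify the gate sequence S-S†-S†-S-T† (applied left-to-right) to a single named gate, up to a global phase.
T†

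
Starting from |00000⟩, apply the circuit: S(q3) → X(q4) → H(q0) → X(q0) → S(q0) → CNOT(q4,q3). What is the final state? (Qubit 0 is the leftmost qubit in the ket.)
1/√2|00011⟩ + (1/√2)i|10011⟩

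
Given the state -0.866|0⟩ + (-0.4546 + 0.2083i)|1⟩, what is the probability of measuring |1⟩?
0.2501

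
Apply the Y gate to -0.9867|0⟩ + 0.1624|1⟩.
-0.1624i|0⟩ - 0.9867i|1⟩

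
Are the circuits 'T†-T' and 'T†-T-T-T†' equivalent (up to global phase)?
Yes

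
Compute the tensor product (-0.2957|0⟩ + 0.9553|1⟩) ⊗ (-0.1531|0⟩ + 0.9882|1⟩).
0.04527|00⟩ - 0.2922|01⟩ - 0.1463|10⟩ + 0.944|11⟩

amp(|b₁b₂…⟩) = product of the factor amplitudes for bits b₁, b₂, …; only kets whose every factor amplitude is nonzero survive.
|00⟩: (-0.2957)(-0.1531) = 0.04527
|01⟩: (-0.2957)(0.9882) = -0.2922
|10⟩: (0.9553)(-0.1531) = -0.1463
|11⟩: (0.9553)(0.9882) = 0.944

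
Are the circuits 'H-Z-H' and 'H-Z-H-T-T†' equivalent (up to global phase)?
Yes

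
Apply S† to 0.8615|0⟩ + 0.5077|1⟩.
0.8615|0⟩ - 0.5077i|1⟩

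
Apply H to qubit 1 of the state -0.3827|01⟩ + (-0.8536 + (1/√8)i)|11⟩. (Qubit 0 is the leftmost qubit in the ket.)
-0.2706|00⟩ + 0.2706|01⟩ + (-0.6036 + 0.25i)|10⟩ + (0.6036 - 0.25i)|11⟩

H on qubit 1 mixes each pair of kets that differ only in qubit 1: amplitudes (a, b) of (|…0…⟩, |…1…⟩) become ((a + b)/√2, (a − b)/√2). Kets absent from the input have amplitude 0.
(|00⟩, |01⟩): (a, b) = (0, -0.3827) → (-0.2706, 0.2706)
(|10⟩, |11⟩): (a, b) = (0, (-0.8536 + (1/√8)i)) → ((-0.6036 + 0.25i), (0.6036 - 0.25i))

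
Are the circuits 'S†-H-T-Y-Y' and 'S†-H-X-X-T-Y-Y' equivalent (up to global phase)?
Yes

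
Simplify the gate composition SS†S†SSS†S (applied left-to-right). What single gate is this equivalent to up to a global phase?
S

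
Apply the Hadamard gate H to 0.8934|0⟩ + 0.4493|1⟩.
0.9494|0⟩ + 0.314|1⟩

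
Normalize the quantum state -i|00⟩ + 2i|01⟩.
-(1/√5)i|00⟩ + 0.8944i|01⟩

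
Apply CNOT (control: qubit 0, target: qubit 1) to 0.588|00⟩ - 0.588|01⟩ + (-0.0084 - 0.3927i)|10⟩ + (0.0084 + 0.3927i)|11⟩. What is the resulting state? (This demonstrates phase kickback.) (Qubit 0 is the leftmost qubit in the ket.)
0.588|00⟩ - 0.588|01⟩ + (0.0084 + 0.3927i)|10⟩ + (-0.0084 - 0.3927i)|11⟩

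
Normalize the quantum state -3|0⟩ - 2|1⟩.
-0.8321|0⟩ - 0.5547|1⟩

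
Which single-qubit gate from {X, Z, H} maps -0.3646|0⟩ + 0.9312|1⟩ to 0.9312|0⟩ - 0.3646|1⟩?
X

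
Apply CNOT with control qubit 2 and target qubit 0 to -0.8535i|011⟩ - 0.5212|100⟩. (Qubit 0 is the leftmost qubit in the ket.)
-0.5212|100⟩ - 0.8535i|111⟩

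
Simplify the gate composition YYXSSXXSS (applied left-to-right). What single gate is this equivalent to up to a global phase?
X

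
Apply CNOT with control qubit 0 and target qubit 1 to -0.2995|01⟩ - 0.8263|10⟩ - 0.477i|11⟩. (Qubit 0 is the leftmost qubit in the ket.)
-0.2995|01⟩ - 0.477i|10⟩ - 0.8263|11⟩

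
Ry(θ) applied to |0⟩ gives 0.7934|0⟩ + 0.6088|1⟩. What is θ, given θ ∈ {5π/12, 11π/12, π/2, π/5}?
5π/12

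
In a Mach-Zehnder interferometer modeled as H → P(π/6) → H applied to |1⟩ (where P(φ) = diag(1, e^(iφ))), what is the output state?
(0.06699 - 0.25i)|0⟩ + (0.933 + 0.25i)|1⟩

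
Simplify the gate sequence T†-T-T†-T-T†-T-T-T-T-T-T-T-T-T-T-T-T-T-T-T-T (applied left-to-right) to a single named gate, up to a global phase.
T†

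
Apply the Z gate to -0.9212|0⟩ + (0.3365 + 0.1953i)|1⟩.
-0.9212|0⟩ + (-0.3365 - 0.1953i)|1⟩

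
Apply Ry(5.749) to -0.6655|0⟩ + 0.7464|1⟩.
0.4449|0⟩ - 0.8956|1⟩

Ry(5.749) = [[cos(θ/2), −sin(θ/2)], [sin(θ/2), cos(θ/2)]]; θ = 5.749, cos(θ/2) ≈ -0.964542, sin(θ/2) ≈ 0.263928.
With a = amp(|0⟩) = -0.6655 and b = amp(|1⟩) = 0.7464:
new amp(|0⟩) = (-0.964542)·a + (-0.263928)·b = 0.4449
new amp(|1⟩) = (0.263928)·a + (-0.964542)·b = -0.8956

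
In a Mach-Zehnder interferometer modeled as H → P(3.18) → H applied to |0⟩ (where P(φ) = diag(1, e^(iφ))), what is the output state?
(0.0003687 - 0.0192i)|0⟩ + (0.9996 + 0.0192i)|1⟩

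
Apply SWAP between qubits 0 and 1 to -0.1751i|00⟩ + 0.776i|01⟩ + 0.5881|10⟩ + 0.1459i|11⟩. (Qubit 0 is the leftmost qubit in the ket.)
-0.1751i|00⟩ + 0.5881|01⟩ + 0.776i|10⟩ + 0.1459i|11⟩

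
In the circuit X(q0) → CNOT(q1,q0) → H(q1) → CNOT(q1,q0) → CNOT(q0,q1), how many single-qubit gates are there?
2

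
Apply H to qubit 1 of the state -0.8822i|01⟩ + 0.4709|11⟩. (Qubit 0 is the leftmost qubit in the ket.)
-0.6238i|00⟩ + 0.6238i|01⟩ + 0.333|10⟩ - 0.333|11⟩

H on qubit 1 mixes each pair of kets that differ only in qubit 1: amplitudes (a, b) of (|…0…⟩, |…1…⟩) become ((a + b)/√2, (a − b)/√2). Kets absent from the input have amplitude 0.
(|00⟩, |01⟩): (a, b) = (0, -0.8822i) → (-0.6238i, 0.6238i)
(|10⟩, |11⟩): (a, b) = (0, 0.4709) → (0.333, -0.333)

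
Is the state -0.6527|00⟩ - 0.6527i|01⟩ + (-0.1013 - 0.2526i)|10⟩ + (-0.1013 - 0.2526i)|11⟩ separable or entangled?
Entangled

Writing the state as a|00⟩ + b|01⟩ + c|10⟩ + d|11⟩, it is a product state iff ad − bc = 0.
Here (a, b, c, d) = (-0.6527, -0.6527i, (-0.1013 - 0.2526i), (-0.1013 - 0.2526i)): ad − bc = (-0.6527)(-0.1013 - 0.2526i) − (-0.6527i)(-0.1013 - 0.2526i) = (0.231 + 0.09875i) ≠ 0, so the state is entangled.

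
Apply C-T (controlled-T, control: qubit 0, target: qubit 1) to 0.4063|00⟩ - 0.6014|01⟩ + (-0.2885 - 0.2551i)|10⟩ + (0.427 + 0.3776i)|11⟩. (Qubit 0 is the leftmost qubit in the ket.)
0.4063|00⟩ - 0.6014|01⟩ + (-0.2885 - 0.2551i)|10⟩ + (0.03493 + 0.5689i)|11⟩

C-T leaves the control-|0⟩ kets |00⟩, |01⟩ unchanged and applies T to qubit 1 on the control-|1⟩ pair (|10⟩, |11⟩).
T = [[1, 0], [0, (1/√2 + (1/√2)i)]].
With a = amp(|10⟩) = (-0.2885 - 0.2551i) and b = amp(|11⟩) = (0.427 + 0.3776i):
new amp(|10⟩) = (1)·a = (-0.2885 - 0.2551i)
new amp(|11⟩) = (1/√2 + (1/√2)i)·b = (0.03493 + 0.5689i)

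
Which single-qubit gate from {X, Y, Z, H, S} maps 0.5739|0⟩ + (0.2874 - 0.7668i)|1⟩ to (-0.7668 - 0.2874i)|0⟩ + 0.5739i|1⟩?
Y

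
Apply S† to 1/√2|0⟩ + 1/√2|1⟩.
1/√2|0⟩ - (1/√2)i|1⟩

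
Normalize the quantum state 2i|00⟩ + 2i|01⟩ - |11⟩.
0.6667i|00⟩ + 0.6667i|01⟩ - 0.3333|11⟩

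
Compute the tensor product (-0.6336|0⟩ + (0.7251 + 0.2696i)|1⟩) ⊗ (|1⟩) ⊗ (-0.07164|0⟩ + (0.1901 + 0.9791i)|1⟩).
0.04539|010⟩ + (-0.1204 - 0.6204i)|011⟩ + (-0.05195 - 0.01931i)|110⟩ + (-0.1261 + 0.7612i)|111⟩

amp(|b₁b₂…⟩) = product of the factor amplitudes for bits b₁, b₂, …; only kets whose every factor amplitude is nonzero survive.
|010⟩: (-0.6336)(1)(-0.07164) = 0.04539
|011⟩: (-0.6336)(1)(0.1901 + 0.9791i) = (-0.1204 - 0.6204i)
|110⟩: (0.7251 + 0.2696i)(1)(-0.07164) = (-0.05195 - 0.01931i)
|111⟩: (0.7251 + 0.2696i)(1)(0.1901 + 0.9791i) = (-0.1261 + 0.7612i)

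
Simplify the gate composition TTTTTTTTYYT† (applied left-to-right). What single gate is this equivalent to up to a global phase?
T†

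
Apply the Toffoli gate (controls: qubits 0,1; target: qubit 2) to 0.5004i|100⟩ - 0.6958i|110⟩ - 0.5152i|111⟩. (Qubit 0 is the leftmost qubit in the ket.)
0.5004i|100⟩ - 0.5152i|110⟩ - 0.6958i|111⟩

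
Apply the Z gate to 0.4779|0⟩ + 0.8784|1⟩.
0.4779|0⟩ - 0.8784|1⟩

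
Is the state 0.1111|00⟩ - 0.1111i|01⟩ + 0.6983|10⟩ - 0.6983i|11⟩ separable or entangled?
Separable

Writing the state as a|00⟩ + b|01⟩ + c|10⟩ + d|11⟩, it is a product state iff ad − bc = 0.
Here (a, b, c, d) = (0.1111, -0.1111i, 0.6983, -0.6983i): ad − bc = (0.1111)(-0.6983i) − (-0.1111i)(0.6983) = 0, so the state is separable.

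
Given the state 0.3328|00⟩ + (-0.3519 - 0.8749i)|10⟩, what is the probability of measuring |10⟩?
0.8893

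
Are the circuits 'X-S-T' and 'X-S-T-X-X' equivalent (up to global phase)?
Yes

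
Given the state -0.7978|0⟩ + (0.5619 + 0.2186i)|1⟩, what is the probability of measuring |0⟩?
0.6365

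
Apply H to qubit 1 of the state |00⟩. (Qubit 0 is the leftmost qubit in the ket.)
1/√2|00⟩ + 1/√2|01⟩

H on qubit 1 mixes each pair of kets that differ only in qubit 1: amplitudes (a, b) of (|…0…⟩, |…1…⟩) become ((a + b)/√2, (a − b)/√2). Kets absent from the input have amplitude 0.
(|00⟩, |01⟩): (a, b) = (1, 0) → (1/√2, 1/√2)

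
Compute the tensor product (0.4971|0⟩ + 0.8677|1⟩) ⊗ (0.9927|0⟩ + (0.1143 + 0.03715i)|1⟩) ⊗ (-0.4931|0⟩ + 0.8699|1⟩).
-0.2433|000⟩ + 0.4293|001⟩ + (-0.02802 - 0.009106i)|010⟩ + (0.04943 + 0.01606i)|011⟩ - 0.4247|100⟩ + 0.7493|101⟩ + (-0.0489 - 0.0159i)|110⟩ + (0.08628 + 0.02804i)|111⟩

amp(|b₁b₂…⟩) = product of the factor amplitudes for bits b₁, b₂, …; only kets whose every factor amplitude is nonzero survive.
|000⟩: (0.4971)(0.9927)(-0.4931) = -0.2433
|001⟩: (0.4971)(0.9927)(0.8699) = 0.4293
|010⟩: (0.4971)(0.1143 + 0.03715i)(-0.4931) = (-0.02802 - 0.009106i)
|011⟩: (0.4971)(0.1143 + 0.03715i)(0.8699) = (0.04943 + 0.01606i)
|100⟩: (0.8677)(0.9927)(-0.4931) = -0.4247
|101⟩: (0.8677)(0.9927)(0.8699) = 0.7493
|110⟩: (0.8677)(0.1143 + 0.03715i)(-0.4931) = (-0.0489 - 0.0159i)
|111⟩: (0.8677)(0.1143 + 0.03715i)(0.8699) = (0.08628 + 0.02804i)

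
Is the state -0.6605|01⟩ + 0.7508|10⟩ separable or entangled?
Entangled

Writing the state as a|00⟩ + b|01⟩ + c|10⟩ + d|11⟩, it is a product state iff ad − bc = 0.
Here (a, b, c, d) = (0, -0.6605, 0.7508, 0): ad − bc = (0)(0) − (-0.6605)(0.7508) = 0.4959 ≠ 0, so the state is entangled.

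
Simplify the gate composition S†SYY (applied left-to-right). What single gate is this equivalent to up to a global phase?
I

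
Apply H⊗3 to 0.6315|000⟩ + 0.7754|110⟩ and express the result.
0.4974|000⟩ + 0.4974|001⟩ - 0.05088|010⟩ - 0.05088|011⟩ - 0.05088|100⟩ - 0.05088|101⟩ + 0.4974|110⟩ + 0.4974|111⟩

H⊗3 gives amp(|y⟩) = (1/2√2) Σ_x (−1)^(x·y) amp(|x⟩), where x·y is the number of positions in which both x and y have a 1.
|000⟩: (0.6315 + 0.7754)/(2√2) = 0.4974
|001⟩: (0.6315 + 0.7754)/(2√2) = 0.4974
|010⟩: (0.6315 - 0.7754)/(2√2) = -0.05088
|011⟩: (0.6315 - 0.7754)/(2√2) = -0.05088
|100⟩: (0.6315 - 0.7754)/(2√2) = -0.05088
|101⟩: (0.6315 - 0.7754)/(2√2) = -0.05088
|110⟩: (0.6315 + 0.7754)/(2√2) = 0.4974
|111⟩: (0.6315 + 0.7754)/(2√2) = 0.4974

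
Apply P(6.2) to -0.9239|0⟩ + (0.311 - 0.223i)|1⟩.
-0.9239|0⟩ + (0.2914 - 0.2481i)|1⟩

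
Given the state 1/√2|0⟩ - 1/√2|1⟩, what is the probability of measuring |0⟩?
1/2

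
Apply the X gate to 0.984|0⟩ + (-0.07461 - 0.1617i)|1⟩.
(-0.07461 - 0.1617i)|0⟩ + 0.984|1⟩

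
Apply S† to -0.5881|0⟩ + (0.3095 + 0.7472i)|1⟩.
-0.5881|0⟩ + (0.7472 - 0.3095i)|1⟩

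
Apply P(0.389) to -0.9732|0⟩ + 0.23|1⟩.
-0.9732|0⟩ + (0.2128 + 0.08723i)|1⟩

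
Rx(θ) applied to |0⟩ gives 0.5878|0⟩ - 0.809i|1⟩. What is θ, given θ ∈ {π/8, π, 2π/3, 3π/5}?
3π/5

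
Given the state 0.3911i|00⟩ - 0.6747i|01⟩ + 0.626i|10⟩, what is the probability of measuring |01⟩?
0.4552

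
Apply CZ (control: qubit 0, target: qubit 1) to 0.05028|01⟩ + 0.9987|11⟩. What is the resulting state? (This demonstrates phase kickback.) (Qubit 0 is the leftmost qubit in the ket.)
0.05028|01⟩ - 0.9987|11⟩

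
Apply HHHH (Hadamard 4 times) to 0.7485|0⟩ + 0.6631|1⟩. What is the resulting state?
0.7485|0⟩ + 0.6631|1⟩

H² = I, so an even number of Hadamards cancels: H^4 = I and the state is unchanged.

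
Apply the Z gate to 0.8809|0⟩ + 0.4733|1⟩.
0.8809|0⟩ - 0.4733|1⟩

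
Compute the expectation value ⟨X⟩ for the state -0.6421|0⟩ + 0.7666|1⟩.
-0.9845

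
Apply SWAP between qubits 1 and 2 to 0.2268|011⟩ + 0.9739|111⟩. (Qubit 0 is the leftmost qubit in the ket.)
0.2268|011⟩ + 0.9739|111⟩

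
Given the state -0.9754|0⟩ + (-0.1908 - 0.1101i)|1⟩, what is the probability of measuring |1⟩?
0.04853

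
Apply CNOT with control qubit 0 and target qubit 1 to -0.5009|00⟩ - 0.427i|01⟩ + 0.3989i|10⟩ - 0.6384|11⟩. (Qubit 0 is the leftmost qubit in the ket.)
-0.5009|00⟩ - 0.427i|01⟩ - 0.6384|10⟩ + 0.3989i|11⟩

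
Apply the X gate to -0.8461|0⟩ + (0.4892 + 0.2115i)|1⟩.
(0.4892 + 0.2115i)|0⟩ - 0.8461|1⟩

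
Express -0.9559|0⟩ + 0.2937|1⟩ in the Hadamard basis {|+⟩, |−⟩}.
-0.4682|+⟩ - 0.8836|−⟩

With |ψ⟩ = α|0⟩ + β|1⟩, the Hadamard-basis coefficients are ⟨+|ψ⟩ = (α + β)/√2 and ⟨−|ψ⟩ = (α − β)/√2.
Here α = -0.9559, β = 0.2937: (α + β)/√2 = -0.4682, (α − β)/√2 = -0.8836.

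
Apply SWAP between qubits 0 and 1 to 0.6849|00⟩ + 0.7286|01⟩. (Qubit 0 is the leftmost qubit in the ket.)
0.6849|00⟩ + 0.7286|10⟩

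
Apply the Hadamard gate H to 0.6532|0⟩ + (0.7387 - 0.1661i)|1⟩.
(0.9842 - 0.1175i)|0⟩ + (-0.06046 + 0.1175i)|1⟩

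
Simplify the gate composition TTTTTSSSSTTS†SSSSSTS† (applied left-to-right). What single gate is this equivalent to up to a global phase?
S†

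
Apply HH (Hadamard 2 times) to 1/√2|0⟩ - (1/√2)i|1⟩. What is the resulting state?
1/√2|0⟩ - (1/√2)i|1⟩

H² = I, so an even number of Hadamards cancels: H^2 = I and the state is unchanged.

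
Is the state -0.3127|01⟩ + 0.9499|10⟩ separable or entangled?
Entangled

Writing the state as a|00⟩ + b|01⟩ + c|10⟩ + d|11⟩, it is a product state iff ad − bc = 0.
Here (a, b, c, d) = (0, -0.3127, 0.9499, 0): ad − bc = (0)(0) − (-0.3127)(0.9499) = 0.297 ≠ 0, so the state is entangled.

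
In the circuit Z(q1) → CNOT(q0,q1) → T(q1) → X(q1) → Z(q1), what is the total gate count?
5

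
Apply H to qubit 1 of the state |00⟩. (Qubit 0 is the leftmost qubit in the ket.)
1/√2|00⟩ + 1/√2|01⟩

H on qubit 1 mixes each pair of kets that differ only in qubit 1: amplitudes (a, b) of (|…0…⟩, |…1…⟩) become ((a + b)/√2, (a − b)/√2). Kets absent from the input have amplitude 0.
(|00⟩, |01⟩): (a, b) = (1, 0) → (1/√2, 1/√2)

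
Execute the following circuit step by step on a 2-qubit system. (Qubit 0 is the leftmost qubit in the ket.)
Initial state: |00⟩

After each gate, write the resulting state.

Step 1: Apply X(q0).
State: |10⟩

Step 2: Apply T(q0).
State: (1/√2 + (1/√2)i)|10⟩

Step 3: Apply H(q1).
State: (1/2 + (1/2)i)|10⟩ + (1/2 + (1/2)i)|11⟩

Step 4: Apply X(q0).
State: (1/2 + (1/2)i)|00⟩ + (1/2 + (1/2)i)|01⟩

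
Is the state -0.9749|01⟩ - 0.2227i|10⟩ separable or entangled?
Entangled

Writing the state as a|00⟩ + b|01⟩ + c|10⟩ + d|11⟩, it is a product state iff ad − bc = 0.
Here (a, b, c, d) = (0, -0.9749, -0.2227i, 0): ad − bc = (0)(0) − (-0.9749)(-0.2227i) = -0.2171i ≠ 0, so the state is entangled.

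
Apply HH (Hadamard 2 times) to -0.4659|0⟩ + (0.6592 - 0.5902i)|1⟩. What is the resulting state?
-0.4659|0⟩ + (0.6592 - 0.5902i)|1⟩

H² = I, so an even number of Hadamards cancels: H^2 = I and the state is unchanged.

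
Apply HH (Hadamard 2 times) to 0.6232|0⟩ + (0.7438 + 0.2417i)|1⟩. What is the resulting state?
0.6232|0⟩ + (0.7438 + 0.2417i)|1⟩

H² = I, so an even number of Hadamards cancels: H^2 = I and the state is unchanged.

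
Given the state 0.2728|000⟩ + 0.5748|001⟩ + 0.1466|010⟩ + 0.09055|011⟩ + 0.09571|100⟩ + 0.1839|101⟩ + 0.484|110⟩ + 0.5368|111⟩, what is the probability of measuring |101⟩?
0.03382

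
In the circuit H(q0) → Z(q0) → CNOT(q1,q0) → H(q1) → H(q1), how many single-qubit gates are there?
4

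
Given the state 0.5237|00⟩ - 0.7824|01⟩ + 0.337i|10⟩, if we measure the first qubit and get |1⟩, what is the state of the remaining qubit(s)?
i|0⟩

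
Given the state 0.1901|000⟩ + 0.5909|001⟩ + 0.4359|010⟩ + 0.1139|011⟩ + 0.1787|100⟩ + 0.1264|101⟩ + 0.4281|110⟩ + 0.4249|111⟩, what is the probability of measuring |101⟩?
0.01598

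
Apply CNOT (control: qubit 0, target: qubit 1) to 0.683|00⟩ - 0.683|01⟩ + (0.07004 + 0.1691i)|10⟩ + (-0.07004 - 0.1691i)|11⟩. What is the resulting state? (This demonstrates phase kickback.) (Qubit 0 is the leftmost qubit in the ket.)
0.683|00⟩ - 0.683|01⟩ + (-0.07004 - 0.1691i)|10⟩ + (0.07004 + 0.1691i)|11⟩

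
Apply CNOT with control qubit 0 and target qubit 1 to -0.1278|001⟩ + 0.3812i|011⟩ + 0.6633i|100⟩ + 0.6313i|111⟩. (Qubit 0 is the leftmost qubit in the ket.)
-0.1278|001⟩ + 0.3812i|011⟩ + 0.6313i|101⟩ + 0.6633i|110⟩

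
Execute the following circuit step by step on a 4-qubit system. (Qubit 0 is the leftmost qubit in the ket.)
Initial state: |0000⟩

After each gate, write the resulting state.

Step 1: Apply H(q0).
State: 1/√2|0000⟩ + 1/√2|1000⟩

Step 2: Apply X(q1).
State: 1/√2|0100⟩ + 1/√2|1100⟩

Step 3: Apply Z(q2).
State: 1/√2|0100⟩ + 1/√2|1100⟩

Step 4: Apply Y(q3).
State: (1/√2)i|0101⟩ + (1/√2)i|1101⟩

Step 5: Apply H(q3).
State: (1/2)i|0100⟩ - (1/2)i|0101⟩ + (1/2)i|1100⟩ - (1/2)i|1101⟩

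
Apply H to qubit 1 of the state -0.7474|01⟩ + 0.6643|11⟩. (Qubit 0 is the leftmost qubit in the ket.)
-0.5285|00⟩ + 0.5285|01⟩ + 0.4697|10⟩ - 0.4697|11⟩

H on qubit 1 mixes each pair of kets that differ only in qubit 1: amplitudes (a, b) of (|…0…⟩, |…1…⟩) become ((a + b)/√2, (a − b)/√2). Kets absent from the input have amplitude 0.
(|00⟩, |01⟩): (a, b) = (0, -0.7474) → (-0.5285, 0.5285)
(|10⟩, |11⟩): (a, b) = (0, 0.6643) → (0.4697, -0.4697)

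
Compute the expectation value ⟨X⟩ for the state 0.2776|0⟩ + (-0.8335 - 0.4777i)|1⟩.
-0.4628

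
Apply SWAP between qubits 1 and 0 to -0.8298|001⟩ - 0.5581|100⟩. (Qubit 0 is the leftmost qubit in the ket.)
-0.8298|001⟩ - 0.5581|010⟩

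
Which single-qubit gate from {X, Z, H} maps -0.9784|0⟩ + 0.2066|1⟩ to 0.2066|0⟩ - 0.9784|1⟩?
X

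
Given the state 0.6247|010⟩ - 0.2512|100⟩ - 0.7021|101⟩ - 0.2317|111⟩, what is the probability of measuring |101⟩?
0.4929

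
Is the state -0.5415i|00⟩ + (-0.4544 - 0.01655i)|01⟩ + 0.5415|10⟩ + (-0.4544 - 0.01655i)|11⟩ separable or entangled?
Entangled

Writing the state as a|00⟩ + b|01⟩ + c|10⟩ + d|11⟩, it is a product state iff ad − bc = 0.
Here (a, b, c, d) = (-0.5415i, (-0.4544 - 0.01655i), 0.5415, (-0.4544 - 0.01655i)): ad − bc = (-0.5415i)(-0.4544 - 0.01655i) − (-0.4544 - 0.01655i)(0.5415) = (0.2371 + 0.255i) ≠ 0, so the state is entangled.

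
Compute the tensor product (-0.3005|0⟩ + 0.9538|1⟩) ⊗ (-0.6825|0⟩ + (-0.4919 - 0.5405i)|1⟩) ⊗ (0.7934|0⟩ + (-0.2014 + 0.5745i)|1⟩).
0.1627|000⟩ + (-0.04131 + 0.1178i)|001⟩ + (0.1173 + 0.1289i)|010⟩ + (-0.1231 + 0.05221i)|011⟩ - 0.5165|100⟩ + (0.1311 - 0.374i)|101⟩ + (-0.3722 - 0.409i)|110⟩ + (0.3907 - 0.1657i)|111⟩

amp(|b₁b₂…⟩) = product of the factor amplitudes for bits b₁, b₂, …; only kets whose every factor amplitude is nonzero survive.
|000⟩: (-0.3005)(-0.6825)(0.7934) = 0.1627
|001⟩: (-0.3005)(-0.6825)(-0.2014 + 0.5745i) = (-0.04131 + 0.1178i)
|010⟩: (-0.3005)(-0.4919 - 0.5405i)(0.7934) = (0.1173 + 0.1289i)
|011⟩: (-0.3005)(-0.4919 - 0.5405i)(-0.2014 + 0.5745i) = (-0.1231 + 0.05221i)
|100⟩: (0.9538)(-0.6825)(0.7934) = -0.5165
|101⟩: (0.9538)(-0.6825)(-0.2014 + 0.5745i) = (0.1311 - 0.374i)
|110⟩: (0.9538)(-0.4919 - 0.5405i)(0.7934) = (-0.3722 - 0.409i)
|111⟩: (0.9538)(-0.4919 - 0.5405i)(-0.2014 + 0.5745i) = (0.3907 - 0.1657i)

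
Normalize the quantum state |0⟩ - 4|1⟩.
0.2425|0⟩ - 0.9701|1⟩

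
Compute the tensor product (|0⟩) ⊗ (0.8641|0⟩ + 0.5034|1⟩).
0.8641|00⟩ + 0.5034|01⟩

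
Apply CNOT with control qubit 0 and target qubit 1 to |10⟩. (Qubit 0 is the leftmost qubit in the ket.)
|11⟩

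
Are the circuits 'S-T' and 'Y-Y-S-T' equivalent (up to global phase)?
Yes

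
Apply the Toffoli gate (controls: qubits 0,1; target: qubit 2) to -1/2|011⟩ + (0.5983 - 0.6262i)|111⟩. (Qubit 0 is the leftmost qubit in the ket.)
-1/2|011⟩ + (0.5983 - 0.6262i)|110⟩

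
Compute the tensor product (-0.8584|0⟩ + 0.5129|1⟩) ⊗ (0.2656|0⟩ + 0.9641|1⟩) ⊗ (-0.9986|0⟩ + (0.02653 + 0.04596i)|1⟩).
0.2277|000⟩ + (-0.006049 - 0.01048i)|001⟩ + 0.8264|010⟩ + (-0.02196 - 0.03804i)|011⟩ - 0.136|100⟩ + (0.003614 + 0.006261i)|101⟩ - 0.4938|110⟩ + (0.01312 + 0.02273i)|111⟩

amp(|b₁b₂…⟩) = product of the factor amplitudes for bits b₁, b₂, …; only kets whose every factor amplitude is nonzero survive.
|000⟩: (-0.8584)(0.2656)(-0.9986) = 0.2277
|001⟩: (-0.8584)(0.2656)(0.02653 + 0.04596i) = (-0.006049 - 0.01048i)
|010⟩: (-0.8584)(0.9641)(-0.9986) = 0.8264
|011⟩: (-0.8584)(0.9641)(0.02653 + 0.04596i) = (-0.02196 - 0.03804i)
|100⟩: (0.5129)(0.2656)(-0.9986) = -0.136
|101⟩: (0.5129)(0.2656)(0.02653 + 0.04596i) = (0.003614 + 0.006261i)
|110⟩: (0.5129)(0.9641)(-0.9986) = -0.4938
|111⟩: (0.5129)(0.9641)(0.02653 + 0.04596i) = (0.01312 + 0.02273i)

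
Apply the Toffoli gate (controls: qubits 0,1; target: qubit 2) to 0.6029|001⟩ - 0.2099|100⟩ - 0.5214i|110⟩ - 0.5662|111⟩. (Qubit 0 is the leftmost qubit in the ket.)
0.6029|001⟩ - 0.2099|100⟩ - 0.5662|110⟩ - 0.5214i|111⟩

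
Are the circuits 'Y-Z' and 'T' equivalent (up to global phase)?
No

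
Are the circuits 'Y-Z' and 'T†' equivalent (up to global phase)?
No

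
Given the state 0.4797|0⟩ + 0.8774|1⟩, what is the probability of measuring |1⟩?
0.7698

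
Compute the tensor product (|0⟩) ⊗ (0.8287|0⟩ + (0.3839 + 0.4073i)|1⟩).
0.8287|00⟩ + (0.3839 + 0.4073i)|01⟩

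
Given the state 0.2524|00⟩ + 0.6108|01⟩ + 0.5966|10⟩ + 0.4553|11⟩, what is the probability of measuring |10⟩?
0.3559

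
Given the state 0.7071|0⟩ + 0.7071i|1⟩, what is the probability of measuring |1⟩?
0.5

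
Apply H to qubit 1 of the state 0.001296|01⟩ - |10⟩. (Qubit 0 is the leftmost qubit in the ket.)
0.0009164|00⟩ - 0.0009164|01⟩ - 1/√2|10⟩ - 1/√2|11⟩

H on qubit 1 mixes each pair of kets that differ only in qubit 1: amplitudes (a, b) of (|…0…⟩, |…1…⟩) become ((a + b)/√2, (a − b)/√2). Kets absent from the input have amplitude 0.
(|00⟩, |01⟩): (a, b) = (0, 0.001296) → (0.0009164, -0.0009164)
(|10⟩, |11⟩): (a, b) = (-1, 0) → (-1/√2, -1/√2)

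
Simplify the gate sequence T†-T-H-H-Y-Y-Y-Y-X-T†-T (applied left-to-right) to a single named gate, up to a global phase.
X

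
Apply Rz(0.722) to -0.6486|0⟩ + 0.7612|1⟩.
(-0.6068 + 0.2291i)|0⟩ + (0.7121 + 0.2689i)|1⟩

Rz(0.722) = [[e^(−iθ/2), 0], [0, e^(iθ/2)]] with e^(±iθ/2) = cos(θ/2) ± i·sin(θ/2); θ = 0.722, cos(θ/2) ≈ 0.935544, sin(θ/2) ≈ 0.35321.
With a = amp(|0⟩) = -0.6486 and b = amp(|1⟩) = 0.7612:
new amp(|0⟩) = (0.935544 - 0.35321i)·a = (-0.6068 + 0.2291i)
new amp(|1⟩) = (0.935544 + 0.35321i)·b = (0.7121 + 0.2689i)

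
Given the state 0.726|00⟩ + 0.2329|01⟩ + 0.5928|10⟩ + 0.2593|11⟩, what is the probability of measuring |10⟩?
0.3514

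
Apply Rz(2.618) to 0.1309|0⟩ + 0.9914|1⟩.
(0.03388 - 0.1264i)|0⟩ + (0.2566 + 0.9576i)|1⟩

Rz(2.618) = [[e^(−iθ/2), 0], [0, e^(iθ/2)]] with e^(±iθ/2) = cos(θ/2) ± i·sin(θ/2); θ = 2.618, cos(θ/2) ≈ 0.258816, sin(θ/2) ≈ 0.965927.
With a = amp(|0⟩) = 0.1309 and b = amp(|1⟩) = 0.9914:
new amp(|0⟩) = (0.258816 - 0.965927i)·a = (0.03388 - 0.1264i)
new amp(|1⟩) = (0.258816 + 0.965927i)·b = (0.2566 + 0.9576i)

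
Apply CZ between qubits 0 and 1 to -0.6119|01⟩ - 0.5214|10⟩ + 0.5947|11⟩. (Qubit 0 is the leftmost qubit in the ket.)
-0.6119|01⟩ - 0.5214|10⟩ - 0.5947|11⟩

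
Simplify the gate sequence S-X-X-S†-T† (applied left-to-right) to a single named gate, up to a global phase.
T†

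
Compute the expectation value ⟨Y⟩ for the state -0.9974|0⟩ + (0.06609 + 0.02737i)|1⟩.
-0.0546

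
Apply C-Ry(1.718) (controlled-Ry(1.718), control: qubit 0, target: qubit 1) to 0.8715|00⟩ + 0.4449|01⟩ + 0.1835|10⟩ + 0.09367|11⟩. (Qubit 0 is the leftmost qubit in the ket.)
0.8715|00⟩ + 0.4449|01⟩ + 0.04894|10⟩ + 0.2001|11⟩

C-Ry(1.718) leaves the control-|0⟩ kets |00⟩, |01⟩ unchanged and applies Ry(1.718) to qubit 1 on the control-|1⟩ pair (|10⟩, |11⟩).
Ry(1.718) = [[cos(θ/2), −sin(θ/2)], [sin(θ/2), cos(θ/2)]]; θ = 1.718, cos(θ/2) ≈ 0.653195, sin(θ/2) ≈ 0.75719.
With a = amp(|10⟩) = 0.1835 and b = amp(|11⟩) = 0.09367:
new amp(|10⟩) = (0.653195)·a + (-0.75719)·b = 0.04894
new amp(|11⟩) = (0.75719)·a + (0.653195)·b = 0.2001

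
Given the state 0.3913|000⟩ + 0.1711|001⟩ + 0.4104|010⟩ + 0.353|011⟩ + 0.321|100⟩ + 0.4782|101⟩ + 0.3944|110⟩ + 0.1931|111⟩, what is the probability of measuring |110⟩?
0.1556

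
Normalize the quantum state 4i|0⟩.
i|0⟩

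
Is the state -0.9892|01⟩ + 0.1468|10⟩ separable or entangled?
Entangled

Writing the state as a|00⟩ + b|01⟩ + c|10⟩ + d|11⟩, it is a product state iff ad − bc = 0.
Here (a, b, c, d) = (0, -0.9892, 0.1468, 0): ad − bc = (0)(0) − (-0.9892)(0.1468) = 0.1452 ≠ 0, so the state is entangled.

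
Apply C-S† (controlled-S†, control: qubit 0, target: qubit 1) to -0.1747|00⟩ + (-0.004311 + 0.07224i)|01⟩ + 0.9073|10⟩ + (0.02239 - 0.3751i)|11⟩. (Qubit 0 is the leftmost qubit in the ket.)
-0.1747|00⟩ + (-0.004311 + 0.07224i)|01⟩ + 0.9073|10⟩ + (-0.3751 - 0.02239i)|11⟩

C-S† leaves the control-|0⟩ kets |00⟩, |01⟩ unchanged and applies S† to qubit 1 on the control-|1⟩ pair (|10⟩, |11⟩).
S† = [[1, 0], [0, -i]].
With a = amp(|10⟩) = 0.9073 and b = amp(|11⟩) = (0.02239 - 0.3751i):
new amp(|10⟩) = (1)·a = 0.9073
new amp(|11⟩) = (-i)·b = (-0.3751 - 0.02239i)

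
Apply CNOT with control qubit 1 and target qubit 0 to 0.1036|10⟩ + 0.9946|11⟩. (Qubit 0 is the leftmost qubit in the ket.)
0.9946|01⟩ + 0.1036|10⟩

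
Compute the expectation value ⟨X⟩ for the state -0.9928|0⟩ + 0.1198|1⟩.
-0.2379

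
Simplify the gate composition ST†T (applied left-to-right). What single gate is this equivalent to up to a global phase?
S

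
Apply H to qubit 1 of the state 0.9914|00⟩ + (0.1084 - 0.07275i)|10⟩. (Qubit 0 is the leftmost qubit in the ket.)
0.701|00⟩ + 0.701|01⟩ + (0.07665 - 0.05144i)|10⟩ + (0.07665 - 0.05144i)|11⟩

H on qubit 1 mixes each pair of kets that differ only in qubit 1: amplitudes (a, b) of (|…0…⟩, |…1…⟩) become ((a + b)/√2, (a − b)/√2). Kets absent from the input have amplitude 0.
(|00⟩, |01⟩): (a, b) = (0.9914, 0) → (0.701, 0.701)
(|10⟩, |11⟩): (a, b) = ((0.1084 - 0.07275i), 0) → ((0.07665 - 0.05144i), (0.07665 - 0.05144i))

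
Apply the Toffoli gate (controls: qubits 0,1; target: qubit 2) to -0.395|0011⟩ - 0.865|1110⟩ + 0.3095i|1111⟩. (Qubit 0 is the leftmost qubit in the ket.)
-0.395|0011⟩ - 0.865|1100⟩ + 0.3095i|1101⟩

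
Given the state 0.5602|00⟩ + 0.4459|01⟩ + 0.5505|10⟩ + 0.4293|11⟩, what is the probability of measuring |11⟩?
0.1843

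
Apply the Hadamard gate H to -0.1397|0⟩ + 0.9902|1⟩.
0.6014|0⟩ - 0.799|1⟩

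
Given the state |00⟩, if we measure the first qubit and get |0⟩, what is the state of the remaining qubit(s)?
|0⟩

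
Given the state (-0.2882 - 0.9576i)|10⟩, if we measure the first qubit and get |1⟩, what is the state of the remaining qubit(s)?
(-0.2882 - 0.9576i)|0⟩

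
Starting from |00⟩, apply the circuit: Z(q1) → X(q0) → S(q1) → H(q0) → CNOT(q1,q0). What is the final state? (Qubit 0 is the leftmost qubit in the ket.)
1/√2|00⟩ - 1/√2|10⟩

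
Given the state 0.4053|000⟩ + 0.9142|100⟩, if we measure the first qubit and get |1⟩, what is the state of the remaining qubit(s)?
|00⟩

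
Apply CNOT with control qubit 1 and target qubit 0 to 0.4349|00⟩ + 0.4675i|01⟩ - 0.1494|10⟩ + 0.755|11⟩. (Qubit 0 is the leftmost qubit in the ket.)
0.4349|00⟩ + 0.755|01⟩ - 0.1494|10⟩ + 0.4675i|11⟩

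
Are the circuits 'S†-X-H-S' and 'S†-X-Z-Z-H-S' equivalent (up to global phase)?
Yes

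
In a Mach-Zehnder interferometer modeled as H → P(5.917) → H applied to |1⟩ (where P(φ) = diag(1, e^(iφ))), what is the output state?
(0.03315 + 0.179i)|0⟩ + (0.9669 - 0.179i)|1⟩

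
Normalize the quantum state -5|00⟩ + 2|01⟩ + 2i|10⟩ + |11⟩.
-0.8575|00⟩ + 0.343|01⟩ + 0.343i|10⟩ + 0.1715|11⟩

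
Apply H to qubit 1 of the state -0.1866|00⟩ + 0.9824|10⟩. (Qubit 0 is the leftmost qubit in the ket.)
-0.1319|00⟩ - 0.1319|01⟩ + 0.6947|10⟩ + 0.6947|11⟩

H on qubit 1 mixes each pair of kets that differ only in qubit 1: amplitudes (a, b) of (|…0…⟩, |…1…⟩) become ((a + b)/√2, (a − b)/√2). Kets absent from the input have amplitude 0.
(|00⟩, |01⟩): (a, b) = (-0.1866, 0) → (-0.1319, -0.1319)
(|10⟩, |11⟩): (a, b) = (0.9824, 0) → (0.6947, 0.6947)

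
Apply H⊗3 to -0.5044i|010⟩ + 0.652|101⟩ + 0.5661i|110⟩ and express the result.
(0.2305 + 0.02181i)|000⟩ + (-0.2305 + 0.02181i)|001⟩ + (0.2305 - 0.02181i)|010⟩ + (-0.2305 - 0.02181i)|011⟩ + (-0.2305 - 0.3785i)|100⟩ + (0.2305 - 0.3785i)|101⟩ + (-0.2305 + 0.3785i)|110⟩ + (0.2305 + 0.3785i)|111⟩

H⊗3 gives amp(|y⟩) = (1/2√2) Σ_x (−1)^(x·y) amp(|x⟩), where x·y is the number of positions in which both x and y have a 1.
|000⟩: (-0.5044i + 0.652 + 0.5661i)/(2√2) = (0.2305 + 0.02181i)
|001⟩: (-0.5044i - 0.652 + 0.5661i)/(2√2) = (-0.2305 + 0.02181i)
|010⟩: (0.5044i + 0.652 - 0.5661i)/(2√2) = (0.2305 - 0.02181i)
|011⟩: (0.5044i - 0.652 - 0.5661i)/(2√2) = (-0.2305 - 0.02181i)
|100⟩: (-0.5044i - 0.652 - 0.5661i)/(2√2) = (-0.2305 - 0.3785i)
|101⟩: (-0.5044i + 0.652 - 0.5661i)/(2√2) = (0.2305 - 0.3785i)
|110⟩: (0.5044i - 0.652 + 0.5661i)/(2√2) = (-0.2305 + 0.3785i)
|111⟩: (0.5044i + 0.652 + 0.5661i)/(2√2) = (0.2305 + 0.3785i)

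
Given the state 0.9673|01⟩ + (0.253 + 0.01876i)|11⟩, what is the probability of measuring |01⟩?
0.9357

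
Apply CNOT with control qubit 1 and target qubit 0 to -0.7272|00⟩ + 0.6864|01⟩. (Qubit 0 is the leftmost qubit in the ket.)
-0.7272|00⟩ + 0.6864|11⟩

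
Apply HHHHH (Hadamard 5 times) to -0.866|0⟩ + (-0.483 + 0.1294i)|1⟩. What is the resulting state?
(-0.9539 + 0.0915i)|0⟩ + (-0.2708 - 0.0915i)|1⟩

H² = I, so H^5 = H: a single Hadamard. With (a, b) = (-0.866, (-0.483 + 0.1294i)), H gives ((a + b)/√2, (a − b)/√2) = ((-0.9539 + 0.0915i), (-0.2708 - 0.0915i)).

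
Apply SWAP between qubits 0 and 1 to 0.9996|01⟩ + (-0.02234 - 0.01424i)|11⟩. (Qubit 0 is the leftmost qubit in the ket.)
0.9996|10⟩ + (-0.02234 - 0.01424i)|11⟩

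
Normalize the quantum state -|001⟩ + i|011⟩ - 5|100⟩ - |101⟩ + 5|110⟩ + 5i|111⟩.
-0.1132|001⟩ + 0.1132i|011⟩ - 0.5661|100⟩ - 0.1132|101⟩ + 0.5661|110⟩ + 0.5661i|111⟩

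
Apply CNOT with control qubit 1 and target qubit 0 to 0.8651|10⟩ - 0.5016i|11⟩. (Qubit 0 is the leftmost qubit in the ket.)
-0.5016i|01⟩ + 0.8651|10⟩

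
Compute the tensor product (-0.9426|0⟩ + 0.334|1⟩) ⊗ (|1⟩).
-0.9426|01⟩ + 0.334|11⟩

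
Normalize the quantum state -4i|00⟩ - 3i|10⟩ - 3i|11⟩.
-0.686i|00⟩ - 0.5145i|10⟩ - 0.5145i|11⟩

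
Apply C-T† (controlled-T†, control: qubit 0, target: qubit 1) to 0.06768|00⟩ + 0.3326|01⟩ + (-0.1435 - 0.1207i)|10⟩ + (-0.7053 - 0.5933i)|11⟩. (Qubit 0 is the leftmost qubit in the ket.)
0.06768|00⟩ + 0.3326|01⟩ + (-0.1435 - 0.1207i)|10⟩ + (-0.9182 + 0.0792i)|11⟩

C-T† leaves the control-|0⟩ kets |00⟩, |01⟩ unchanged and applies T† to qubit 1 on the control-|1⟩ pair (|10⟩, |11⟩).
T† = [[1, 0], [0, (1/√2 - (1/√2)i)]].
With a = amp(|10⟩) = (-0.1435 - 0.1207i) and b = amp(|11⟩) = (-0.7053 - 0.5933i):
new amp(|10⟩) = (1)·a = (-0.1435 - 0.1207i)
new amp(|11⟩) = (1/√2 - (1/√2)i)·b = (-0.9182 + 0.0792i)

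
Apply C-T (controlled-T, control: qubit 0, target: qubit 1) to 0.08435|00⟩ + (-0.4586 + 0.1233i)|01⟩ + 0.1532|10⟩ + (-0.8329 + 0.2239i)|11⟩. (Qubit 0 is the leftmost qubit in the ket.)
0.08435|00⟩ + (-0.4586 + 0.1233i)|01⟩ + 0.1532|10⟩ + (-0.7473 - 0.4306i)|11⟩

C-T leaves the control-|0⟩ kets |00⟩, |01⟩ unchanged and applies T to qubit 1 on the control-|1⟩ pair (|10⟩, |11⟩).
T = [[1, 0], [0, (1/√2 + (1/√2)i)]].
With a = amp(|10⟩) = 0.1532 and b = amp(|11⟩) = (-0.8329 + 0.2239i):
new amp(|10⟩) = (1)·a = 0.1532
new amp(|11⟩) = (1/√2 + (1/√2)i)·b = (-0.7473 - 0.4306i)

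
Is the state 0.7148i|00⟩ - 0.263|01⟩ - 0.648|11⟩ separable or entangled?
Entangled

Writing the state as a|00⟩ + b|01⟩ + c|10⟩ + d|11⟩, it is a product state iff ad − bc = 0.
Here (a, b, c, d) = (0.7148i, -0.263, 0, -0.648): ad − bc = (0.7148i)(-0.648) − (-0.263)(0) = -0.4632i ≠ 0, so the state is entangled.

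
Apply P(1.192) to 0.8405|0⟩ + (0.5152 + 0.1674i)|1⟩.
0.8405|0⟩ + (0.03499 + 0.5406i)|1⟩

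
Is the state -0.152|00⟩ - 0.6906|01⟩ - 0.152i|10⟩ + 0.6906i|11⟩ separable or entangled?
Entangled

Writing the state as a|00⟩ + b|01⟩ + c|10⟩ + d|11⟩, it is a product state iff ad − bc = 0.
Here (a, b, c, d) = (-0.152, -0.6906, -0.152i, 0.6906i): ad − bc = (-0.152)(0.6906i) − (-0.6906)(-0.152i) = -0.2099i ≠ 0, so the state is entangled.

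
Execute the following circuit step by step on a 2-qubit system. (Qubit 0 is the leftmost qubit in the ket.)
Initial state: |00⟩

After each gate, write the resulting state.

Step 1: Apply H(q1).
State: 1/√2|00⟩ + 1/√2|01⟩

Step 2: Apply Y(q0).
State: (1/√2)i|10⟩ + (1/√2)i|11⟩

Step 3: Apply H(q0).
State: (1/2)i|00⟩ + (1/2)i|01⟩ - (1/2)i|10⟩ - (1/2)i|11⟩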